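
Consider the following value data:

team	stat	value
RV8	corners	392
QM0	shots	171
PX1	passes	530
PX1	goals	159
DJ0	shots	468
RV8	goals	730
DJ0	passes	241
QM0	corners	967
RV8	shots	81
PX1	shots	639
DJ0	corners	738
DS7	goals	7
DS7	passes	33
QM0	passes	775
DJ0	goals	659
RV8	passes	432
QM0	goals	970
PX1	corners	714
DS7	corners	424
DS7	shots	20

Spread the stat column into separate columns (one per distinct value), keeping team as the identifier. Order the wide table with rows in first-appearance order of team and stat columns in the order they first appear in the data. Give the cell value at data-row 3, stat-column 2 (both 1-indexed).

With rows in first-appearance order of team, row 3 is team=PX1. stat columns in first-appearance order: corners, shots, passes, goals; column 2 is shots.
Long rows with team=PX1, stat=shots: value = 639.

639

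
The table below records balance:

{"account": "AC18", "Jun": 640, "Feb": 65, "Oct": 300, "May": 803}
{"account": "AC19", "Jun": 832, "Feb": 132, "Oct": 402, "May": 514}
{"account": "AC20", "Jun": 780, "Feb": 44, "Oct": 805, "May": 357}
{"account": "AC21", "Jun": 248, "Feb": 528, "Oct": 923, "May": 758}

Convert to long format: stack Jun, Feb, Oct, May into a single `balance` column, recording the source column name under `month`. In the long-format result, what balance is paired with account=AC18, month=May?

Unpivoting turns each (account, wide-column) pair into one long row.
The wide cell at row AC18, column May holds 803, so the long row (AC18, May) has balance=803.

803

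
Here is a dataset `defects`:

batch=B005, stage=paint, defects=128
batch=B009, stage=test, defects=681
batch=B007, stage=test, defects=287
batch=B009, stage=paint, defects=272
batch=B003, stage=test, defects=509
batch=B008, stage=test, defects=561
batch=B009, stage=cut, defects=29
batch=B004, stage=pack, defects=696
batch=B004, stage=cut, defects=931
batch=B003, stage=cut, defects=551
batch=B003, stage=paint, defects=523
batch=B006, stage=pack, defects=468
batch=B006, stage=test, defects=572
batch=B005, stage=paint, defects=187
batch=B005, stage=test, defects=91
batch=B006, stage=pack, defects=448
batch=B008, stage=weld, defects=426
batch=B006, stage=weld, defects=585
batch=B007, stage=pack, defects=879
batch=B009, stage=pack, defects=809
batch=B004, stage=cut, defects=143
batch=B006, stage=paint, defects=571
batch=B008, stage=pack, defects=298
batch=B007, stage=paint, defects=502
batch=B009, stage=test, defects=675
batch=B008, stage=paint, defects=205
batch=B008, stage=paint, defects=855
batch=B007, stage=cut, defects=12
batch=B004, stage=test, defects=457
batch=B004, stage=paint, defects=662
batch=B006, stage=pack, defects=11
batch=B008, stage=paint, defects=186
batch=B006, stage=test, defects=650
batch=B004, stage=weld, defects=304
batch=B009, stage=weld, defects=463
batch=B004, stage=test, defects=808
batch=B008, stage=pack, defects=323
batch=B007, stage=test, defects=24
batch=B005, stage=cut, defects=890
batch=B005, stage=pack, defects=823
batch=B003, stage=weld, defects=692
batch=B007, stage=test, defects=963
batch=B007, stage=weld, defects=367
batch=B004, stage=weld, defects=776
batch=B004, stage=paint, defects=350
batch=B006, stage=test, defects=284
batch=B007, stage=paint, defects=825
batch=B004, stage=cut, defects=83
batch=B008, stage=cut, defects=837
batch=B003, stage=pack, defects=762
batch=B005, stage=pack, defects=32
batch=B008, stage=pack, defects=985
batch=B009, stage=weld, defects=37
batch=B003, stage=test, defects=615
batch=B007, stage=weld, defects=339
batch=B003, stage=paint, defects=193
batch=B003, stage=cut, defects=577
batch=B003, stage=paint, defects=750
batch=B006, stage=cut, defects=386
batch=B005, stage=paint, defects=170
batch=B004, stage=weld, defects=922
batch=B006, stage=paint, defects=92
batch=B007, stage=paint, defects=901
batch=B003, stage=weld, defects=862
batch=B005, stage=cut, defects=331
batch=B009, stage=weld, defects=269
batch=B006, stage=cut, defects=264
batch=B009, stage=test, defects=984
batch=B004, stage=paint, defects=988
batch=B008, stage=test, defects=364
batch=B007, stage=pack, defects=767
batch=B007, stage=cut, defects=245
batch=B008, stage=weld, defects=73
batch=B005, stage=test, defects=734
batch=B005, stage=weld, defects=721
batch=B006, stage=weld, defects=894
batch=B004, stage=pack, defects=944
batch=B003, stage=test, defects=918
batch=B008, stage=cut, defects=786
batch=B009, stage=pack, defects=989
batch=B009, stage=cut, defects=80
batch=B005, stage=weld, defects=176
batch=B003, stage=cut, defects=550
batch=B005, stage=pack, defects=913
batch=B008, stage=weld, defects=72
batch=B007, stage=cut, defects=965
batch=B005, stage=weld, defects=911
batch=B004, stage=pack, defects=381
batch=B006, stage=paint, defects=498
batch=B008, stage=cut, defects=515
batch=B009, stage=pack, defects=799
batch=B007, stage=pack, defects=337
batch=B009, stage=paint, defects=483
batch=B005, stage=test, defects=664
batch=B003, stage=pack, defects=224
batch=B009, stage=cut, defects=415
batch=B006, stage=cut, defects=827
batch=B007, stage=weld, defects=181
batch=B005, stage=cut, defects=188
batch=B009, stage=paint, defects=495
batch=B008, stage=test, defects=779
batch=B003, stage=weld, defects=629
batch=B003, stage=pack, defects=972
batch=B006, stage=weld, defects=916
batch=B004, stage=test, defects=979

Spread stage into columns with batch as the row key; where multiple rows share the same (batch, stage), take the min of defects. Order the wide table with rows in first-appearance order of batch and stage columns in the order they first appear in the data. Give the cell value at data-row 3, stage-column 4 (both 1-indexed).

337

With rows in first-appearance order of batch, row 3 is batch=B007. stage columns in first-appearance order: paint, test, cut, pack, weld; column 4 is pack.
Long rows with batch=B007, stage=pack: min(879, 767, 337) = 337.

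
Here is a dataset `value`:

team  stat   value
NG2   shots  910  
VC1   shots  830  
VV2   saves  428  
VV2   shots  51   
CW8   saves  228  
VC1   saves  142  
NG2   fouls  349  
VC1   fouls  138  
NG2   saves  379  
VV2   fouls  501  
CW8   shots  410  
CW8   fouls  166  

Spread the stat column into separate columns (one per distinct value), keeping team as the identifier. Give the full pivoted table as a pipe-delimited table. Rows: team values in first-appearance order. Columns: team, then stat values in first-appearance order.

| team | shots | saves | fouls |
| NG2 | 910 | 379 | 349 |
| VC1 | 830 | 142 | 138 |
| VV2 | 51 | 428 | 501 |
| CW8 | 410 | 228 | 166 |

Columns: team plus the 3 distinct stat values (shots, saves, fouls).
For example, row NG2 column shots takes value=910 from the long row (NG2, shots).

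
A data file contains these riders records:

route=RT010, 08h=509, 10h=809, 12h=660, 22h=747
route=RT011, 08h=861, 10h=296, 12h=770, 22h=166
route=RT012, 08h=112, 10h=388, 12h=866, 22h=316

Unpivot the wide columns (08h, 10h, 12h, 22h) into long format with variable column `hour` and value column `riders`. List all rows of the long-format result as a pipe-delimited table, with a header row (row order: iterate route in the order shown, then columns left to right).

Each (route, column) pair becomes one row: 3 × 4 = 12 rows.
For example, (RT010, 08h) → riders=509.

| route | hour | riders |
| RT010 | 08h | 509 |
| RT010 | 10h | 809 |
| RT010 | 12h | 660 |
| RT010 | 22h | 747 |
| RT011 | 08h | 861 |
| RT011 | 10h | 296 |
| RT011 | 12h | 770 |
| RT011 | 22h | 166 |
| RT012 | 08h | 112 |
| RT012 | 10h | 388 |
| RT012 | 12h | 866 |
| RT012 | 22h | 316 |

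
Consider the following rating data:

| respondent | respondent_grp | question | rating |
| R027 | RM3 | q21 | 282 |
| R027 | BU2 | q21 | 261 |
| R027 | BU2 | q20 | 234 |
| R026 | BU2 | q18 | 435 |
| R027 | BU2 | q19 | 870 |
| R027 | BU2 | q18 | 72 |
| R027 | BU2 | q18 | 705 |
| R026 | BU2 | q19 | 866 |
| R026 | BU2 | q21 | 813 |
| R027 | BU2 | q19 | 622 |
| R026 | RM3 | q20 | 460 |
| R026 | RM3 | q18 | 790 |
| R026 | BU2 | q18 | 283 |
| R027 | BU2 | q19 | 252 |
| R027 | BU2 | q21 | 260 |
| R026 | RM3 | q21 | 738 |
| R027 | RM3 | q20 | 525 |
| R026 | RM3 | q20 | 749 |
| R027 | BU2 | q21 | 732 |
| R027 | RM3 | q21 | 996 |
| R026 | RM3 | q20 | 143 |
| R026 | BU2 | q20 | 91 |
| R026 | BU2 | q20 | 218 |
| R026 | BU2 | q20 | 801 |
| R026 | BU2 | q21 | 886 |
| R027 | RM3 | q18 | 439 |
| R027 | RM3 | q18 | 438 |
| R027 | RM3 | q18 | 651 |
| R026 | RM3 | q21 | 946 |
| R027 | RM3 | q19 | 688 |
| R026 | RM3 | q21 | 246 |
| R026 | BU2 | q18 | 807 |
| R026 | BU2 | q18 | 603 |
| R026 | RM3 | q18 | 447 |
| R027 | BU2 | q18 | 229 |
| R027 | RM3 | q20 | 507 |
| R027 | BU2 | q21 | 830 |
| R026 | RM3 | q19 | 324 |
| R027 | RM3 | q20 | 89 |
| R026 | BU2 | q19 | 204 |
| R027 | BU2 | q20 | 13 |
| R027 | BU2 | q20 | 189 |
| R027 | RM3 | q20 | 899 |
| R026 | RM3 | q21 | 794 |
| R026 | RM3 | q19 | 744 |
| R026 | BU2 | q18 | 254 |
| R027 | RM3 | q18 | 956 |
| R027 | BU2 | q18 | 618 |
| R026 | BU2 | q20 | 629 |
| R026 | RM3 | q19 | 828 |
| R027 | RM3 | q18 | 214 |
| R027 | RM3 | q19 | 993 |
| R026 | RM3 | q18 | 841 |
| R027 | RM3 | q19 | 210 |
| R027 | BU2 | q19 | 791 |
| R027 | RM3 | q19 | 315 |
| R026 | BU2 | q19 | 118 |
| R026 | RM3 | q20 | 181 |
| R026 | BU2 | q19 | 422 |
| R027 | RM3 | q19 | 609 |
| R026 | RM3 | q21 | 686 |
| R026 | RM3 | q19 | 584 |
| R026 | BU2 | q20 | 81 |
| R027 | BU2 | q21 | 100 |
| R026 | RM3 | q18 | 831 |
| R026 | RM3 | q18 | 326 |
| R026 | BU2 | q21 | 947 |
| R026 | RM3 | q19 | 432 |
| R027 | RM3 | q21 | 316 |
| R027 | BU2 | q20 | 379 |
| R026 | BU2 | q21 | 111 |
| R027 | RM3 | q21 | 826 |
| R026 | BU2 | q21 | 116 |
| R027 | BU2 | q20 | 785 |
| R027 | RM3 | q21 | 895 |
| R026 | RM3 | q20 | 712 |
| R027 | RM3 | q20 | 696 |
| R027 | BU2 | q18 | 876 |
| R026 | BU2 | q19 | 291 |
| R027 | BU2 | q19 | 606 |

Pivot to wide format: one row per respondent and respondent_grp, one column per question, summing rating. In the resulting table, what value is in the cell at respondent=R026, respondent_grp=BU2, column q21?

2873

Rows with respondent=R026, respondent_grp=BU2 and question=q21: rating values are 813, 886, 947, 111, 116.
813 + 886 + 947 + 111 + 116 = 2873.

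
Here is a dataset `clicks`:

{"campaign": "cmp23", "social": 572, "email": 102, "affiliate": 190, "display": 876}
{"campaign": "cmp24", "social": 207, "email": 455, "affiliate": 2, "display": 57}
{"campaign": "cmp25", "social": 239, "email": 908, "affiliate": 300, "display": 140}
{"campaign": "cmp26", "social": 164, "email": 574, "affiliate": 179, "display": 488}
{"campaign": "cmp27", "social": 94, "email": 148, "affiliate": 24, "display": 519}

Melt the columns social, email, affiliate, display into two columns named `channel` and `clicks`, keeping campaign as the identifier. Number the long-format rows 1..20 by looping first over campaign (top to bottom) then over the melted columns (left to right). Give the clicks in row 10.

20 rows total (5 × 4). Row 10: index ⌊(10-1)/4⌋ = 2 into campaign → cmp25; (10-1) mod 4 = 1 into the melted columns → email.
So row 10 is (cmp25, email, 908); clicks = 908.

908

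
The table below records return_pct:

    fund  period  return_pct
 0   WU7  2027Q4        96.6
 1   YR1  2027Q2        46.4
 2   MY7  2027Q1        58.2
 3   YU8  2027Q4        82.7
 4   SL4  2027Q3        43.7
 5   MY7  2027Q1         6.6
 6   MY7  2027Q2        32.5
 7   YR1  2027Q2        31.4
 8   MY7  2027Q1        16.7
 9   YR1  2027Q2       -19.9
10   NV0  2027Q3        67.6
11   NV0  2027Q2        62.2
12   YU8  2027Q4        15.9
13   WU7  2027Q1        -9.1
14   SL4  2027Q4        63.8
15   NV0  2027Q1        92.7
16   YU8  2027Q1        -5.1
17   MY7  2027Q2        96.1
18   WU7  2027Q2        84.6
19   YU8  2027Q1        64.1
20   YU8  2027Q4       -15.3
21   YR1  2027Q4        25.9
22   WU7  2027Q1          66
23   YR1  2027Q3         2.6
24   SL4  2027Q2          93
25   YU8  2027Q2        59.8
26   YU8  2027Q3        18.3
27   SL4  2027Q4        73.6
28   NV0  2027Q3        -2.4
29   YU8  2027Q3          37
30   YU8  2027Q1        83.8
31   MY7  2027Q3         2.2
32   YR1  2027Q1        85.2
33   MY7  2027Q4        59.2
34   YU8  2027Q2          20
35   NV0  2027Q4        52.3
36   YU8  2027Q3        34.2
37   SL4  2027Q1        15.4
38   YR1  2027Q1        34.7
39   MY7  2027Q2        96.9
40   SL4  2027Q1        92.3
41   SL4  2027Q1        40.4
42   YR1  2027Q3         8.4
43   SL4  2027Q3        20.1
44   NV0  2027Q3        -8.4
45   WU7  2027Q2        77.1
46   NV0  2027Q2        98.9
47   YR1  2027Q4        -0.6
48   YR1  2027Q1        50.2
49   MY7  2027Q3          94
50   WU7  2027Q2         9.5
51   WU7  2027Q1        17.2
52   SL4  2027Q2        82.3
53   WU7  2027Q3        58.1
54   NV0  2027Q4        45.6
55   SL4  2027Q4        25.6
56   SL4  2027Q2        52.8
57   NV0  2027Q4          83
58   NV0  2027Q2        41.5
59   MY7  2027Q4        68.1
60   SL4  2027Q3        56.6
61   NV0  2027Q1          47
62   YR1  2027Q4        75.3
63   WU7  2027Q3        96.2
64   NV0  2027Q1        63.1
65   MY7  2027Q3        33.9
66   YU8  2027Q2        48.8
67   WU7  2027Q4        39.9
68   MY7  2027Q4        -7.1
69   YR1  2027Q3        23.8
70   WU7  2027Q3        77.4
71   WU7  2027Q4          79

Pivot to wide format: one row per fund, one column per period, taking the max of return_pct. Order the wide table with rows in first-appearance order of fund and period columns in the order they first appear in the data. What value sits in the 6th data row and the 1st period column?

With rows in first-appearance order of fund, row 6 is fund=NV0. period columns in first-appearance order: 2027Q4, 2027Q2, 2027Q1, 2027Q3; column 1 is 2027Q4.
Long rows with fund=NV0, period=2027Q4: max(52.3, 45.6, 83) = 83.

83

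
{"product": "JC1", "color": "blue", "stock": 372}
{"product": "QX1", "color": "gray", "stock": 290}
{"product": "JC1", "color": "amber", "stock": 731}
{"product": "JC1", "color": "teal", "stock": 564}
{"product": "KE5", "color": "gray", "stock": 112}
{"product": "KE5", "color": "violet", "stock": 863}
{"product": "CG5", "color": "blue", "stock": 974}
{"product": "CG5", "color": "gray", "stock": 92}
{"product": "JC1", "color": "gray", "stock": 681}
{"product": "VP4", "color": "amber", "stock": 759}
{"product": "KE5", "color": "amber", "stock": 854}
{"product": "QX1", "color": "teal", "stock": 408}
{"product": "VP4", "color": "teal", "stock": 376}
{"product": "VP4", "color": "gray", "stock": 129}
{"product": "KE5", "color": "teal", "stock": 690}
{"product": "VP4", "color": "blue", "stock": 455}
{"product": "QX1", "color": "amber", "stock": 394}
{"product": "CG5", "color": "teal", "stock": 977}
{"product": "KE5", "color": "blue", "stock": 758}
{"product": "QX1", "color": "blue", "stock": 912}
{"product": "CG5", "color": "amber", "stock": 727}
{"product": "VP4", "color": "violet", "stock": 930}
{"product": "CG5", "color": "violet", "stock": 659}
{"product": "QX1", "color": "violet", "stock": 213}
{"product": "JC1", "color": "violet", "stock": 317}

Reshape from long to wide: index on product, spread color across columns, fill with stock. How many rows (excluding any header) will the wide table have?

5 distinct product values → 5 rows.

5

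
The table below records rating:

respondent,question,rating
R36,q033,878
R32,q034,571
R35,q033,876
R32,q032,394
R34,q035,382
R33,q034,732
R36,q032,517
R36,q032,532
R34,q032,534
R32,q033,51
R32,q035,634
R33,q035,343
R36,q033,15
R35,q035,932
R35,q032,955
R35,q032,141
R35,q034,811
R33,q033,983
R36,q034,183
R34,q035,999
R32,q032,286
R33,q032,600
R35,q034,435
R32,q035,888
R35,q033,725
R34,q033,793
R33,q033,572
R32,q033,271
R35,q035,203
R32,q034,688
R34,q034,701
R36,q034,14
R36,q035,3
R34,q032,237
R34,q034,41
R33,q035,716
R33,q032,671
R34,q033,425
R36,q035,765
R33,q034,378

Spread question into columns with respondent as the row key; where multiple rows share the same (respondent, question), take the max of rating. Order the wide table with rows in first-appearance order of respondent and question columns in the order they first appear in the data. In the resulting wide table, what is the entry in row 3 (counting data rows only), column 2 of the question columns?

811

With rows in first-appearance order of respondent, row 3 is respondent=R35. question columns in first-appearance order: q033, q034, q032, q035; column 2 is q034.
Long rows with respondent=R35, question=q034: max(811, 435) = 811.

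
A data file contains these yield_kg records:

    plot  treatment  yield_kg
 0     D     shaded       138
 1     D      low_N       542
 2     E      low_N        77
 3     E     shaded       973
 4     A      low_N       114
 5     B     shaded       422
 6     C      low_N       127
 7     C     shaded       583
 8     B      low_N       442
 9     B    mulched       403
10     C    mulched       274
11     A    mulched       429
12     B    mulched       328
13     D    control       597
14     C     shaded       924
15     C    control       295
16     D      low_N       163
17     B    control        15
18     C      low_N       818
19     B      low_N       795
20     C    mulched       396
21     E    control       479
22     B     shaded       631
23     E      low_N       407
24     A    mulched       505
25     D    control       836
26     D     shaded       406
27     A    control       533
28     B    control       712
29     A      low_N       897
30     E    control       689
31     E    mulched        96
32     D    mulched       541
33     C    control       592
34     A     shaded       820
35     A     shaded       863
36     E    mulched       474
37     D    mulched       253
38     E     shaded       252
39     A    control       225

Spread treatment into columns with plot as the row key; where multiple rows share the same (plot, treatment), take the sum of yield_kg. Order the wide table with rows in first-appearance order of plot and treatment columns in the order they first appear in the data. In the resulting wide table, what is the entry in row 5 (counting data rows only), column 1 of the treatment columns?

With rows in first-appearance order of plot, row 5 is plot=C. treatment columns in first-appearance order: shaded, low_N, mulched, control; column 1 is shaded.
Long rows with plot=C, treatment=shaded: 583 + 924 = 1507.

1507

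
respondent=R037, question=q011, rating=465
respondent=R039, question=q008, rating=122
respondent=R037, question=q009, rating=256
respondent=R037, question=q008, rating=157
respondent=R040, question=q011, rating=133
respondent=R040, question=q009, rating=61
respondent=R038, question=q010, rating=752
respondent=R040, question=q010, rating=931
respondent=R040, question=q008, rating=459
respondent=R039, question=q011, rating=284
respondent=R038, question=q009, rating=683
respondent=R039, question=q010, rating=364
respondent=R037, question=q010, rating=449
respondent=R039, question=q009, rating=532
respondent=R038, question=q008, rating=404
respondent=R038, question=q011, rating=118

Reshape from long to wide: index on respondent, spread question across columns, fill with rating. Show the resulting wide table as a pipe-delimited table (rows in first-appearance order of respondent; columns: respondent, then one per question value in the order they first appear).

| respondent | q011 | q008 | q009 | q010 |
| R037 | 465 | 157 | 256 | 449 |
| R039 | 284 | 122 | 532 | 364 |
| R040 | 133 | 459 | 61 | 931 |
| R038 | 118 | 404 | 683 | 752 |

Columns: respondent plus the 4 distinct question values (q011, q008, q009, q010).
For example, row R037 column q011 takes rating=465 from the long row (R037, q011).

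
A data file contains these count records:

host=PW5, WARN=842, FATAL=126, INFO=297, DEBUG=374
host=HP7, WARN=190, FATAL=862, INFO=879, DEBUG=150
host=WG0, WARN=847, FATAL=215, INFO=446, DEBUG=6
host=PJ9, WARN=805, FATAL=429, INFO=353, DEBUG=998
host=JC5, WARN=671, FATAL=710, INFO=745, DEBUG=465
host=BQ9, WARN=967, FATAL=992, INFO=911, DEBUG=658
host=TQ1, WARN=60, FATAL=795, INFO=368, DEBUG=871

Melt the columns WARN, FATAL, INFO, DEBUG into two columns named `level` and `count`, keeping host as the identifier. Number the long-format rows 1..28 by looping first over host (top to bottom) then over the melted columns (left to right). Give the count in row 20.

28 rows total (7 × 4). Row 20: index ⌊(20-1)/4⌋ = 4 into host → JC5; (20-1) mod 4 = 3 into the melted columns → DEBUG.
So row 20 is (JC5, DEBUG, 465); count = 465.

465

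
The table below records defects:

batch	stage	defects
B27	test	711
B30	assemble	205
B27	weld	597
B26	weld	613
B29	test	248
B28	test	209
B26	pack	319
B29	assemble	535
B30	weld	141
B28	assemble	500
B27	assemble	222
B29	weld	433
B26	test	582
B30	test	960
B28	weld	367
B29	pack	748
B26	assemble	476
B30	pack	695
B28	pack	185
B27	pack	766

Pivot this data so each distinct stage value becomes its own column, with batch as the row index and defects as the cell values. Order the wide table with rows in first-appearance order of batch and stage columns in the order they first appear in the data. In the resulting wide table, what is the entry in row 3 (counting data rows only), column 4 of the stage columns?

With rows in first-appearance order of batch, row 3 is batch=B26. stage columns in first-appearance order: test, assemble, weld, pack; column 4 is pack.
Long rows with batch=B26, stage=pack: defects = 319.

319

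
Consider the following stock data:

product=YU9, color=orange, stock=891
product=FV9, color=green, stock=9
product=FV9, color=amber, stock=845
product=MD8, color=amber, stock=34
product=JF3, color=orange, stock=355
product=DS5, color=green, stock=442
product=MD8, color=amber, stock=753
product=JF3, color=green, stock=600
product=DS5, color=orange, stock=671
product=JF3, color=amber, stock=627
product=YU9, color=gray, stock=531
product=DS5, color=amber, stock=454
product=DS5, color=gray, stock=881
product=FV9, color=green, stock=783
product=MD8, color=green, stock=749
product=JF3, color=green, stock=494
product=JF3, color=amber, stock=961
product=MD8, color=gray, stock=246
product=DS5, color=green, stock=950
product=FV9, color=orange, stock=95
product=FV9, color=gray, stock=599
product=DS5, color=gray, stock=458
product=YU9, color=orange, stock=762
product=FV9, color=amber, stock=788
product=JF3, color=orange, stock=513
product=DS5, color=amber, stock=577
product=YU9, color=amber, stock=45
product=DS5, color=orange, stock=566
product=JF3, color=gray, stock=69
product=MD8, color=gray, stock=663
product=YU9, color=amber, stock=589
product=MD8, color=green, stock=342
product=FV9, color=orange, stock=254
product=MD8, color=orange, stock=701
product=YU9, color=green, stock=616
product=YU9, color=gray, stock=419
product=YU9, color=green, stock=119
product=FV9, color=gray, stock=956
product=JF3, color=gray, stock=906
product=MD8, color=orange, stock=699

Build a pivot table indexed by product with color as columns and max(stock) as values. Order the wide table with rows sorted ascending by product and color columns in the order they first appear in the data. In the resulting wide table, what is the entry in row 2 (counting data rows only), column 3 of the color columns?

With rows sorted ascending by product, row 2 is product=FV9. color columns in first-appearance order: orange, green, amber, gray; column 3 is amber.
Long rows with product=FV9, color=amber: max(845, 788) = 845.

845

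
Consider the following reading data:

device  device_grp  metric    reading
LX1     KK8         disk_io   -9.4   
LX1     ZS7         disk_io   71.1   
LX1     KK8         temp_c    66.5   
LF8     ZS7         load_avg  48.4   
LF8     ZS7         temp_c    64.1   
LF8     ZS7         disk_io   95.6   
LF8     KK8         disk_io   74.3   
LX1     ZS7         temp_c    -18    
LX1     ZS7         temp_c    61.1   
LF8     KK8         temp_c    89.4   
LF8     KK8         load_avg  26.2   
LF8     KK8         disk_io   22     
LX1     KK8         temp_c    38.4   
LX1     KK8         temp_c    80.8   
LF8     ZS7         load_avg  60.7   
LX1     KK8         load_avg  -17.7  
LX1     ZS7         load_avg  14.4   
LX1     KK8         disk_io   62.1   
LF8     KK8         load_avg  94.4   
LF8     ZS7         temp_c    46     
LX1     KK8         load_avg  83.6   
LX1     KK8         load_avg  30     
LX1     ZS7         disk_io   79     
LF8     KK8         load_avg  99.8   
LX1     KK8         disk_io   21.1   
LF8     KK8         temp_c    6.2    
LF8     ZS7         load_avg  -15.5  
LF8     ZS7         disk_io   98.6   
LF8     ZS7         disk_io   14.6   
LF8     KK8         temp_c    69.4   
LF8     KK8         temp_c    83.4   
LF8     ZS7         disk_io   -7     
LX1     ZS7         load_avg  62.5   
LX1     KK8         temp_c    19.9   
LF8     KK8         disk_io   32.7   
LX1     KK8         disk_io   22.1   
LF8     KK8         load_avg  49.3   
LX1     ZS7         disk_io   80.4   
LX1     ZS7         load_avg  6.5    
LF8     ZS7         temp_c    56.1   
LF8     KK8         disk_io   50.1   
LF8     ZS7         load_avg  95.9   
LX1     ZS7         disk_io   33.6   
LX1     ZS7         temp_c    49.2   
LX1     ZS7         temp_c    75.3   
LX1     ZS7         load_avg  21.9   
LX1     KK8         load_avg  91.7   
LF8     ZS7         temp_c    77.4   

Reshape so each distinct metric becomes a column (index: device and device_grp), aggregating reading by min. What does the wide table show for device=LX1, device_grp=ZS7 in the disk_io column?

Rows with device=LX1, device_grp=ZS7 and metric=disk_io: reading values are 71.1, 79, 80.4, 33.6.
min(71.1, 79, 80.4, 33.6) = 33.6.

33.6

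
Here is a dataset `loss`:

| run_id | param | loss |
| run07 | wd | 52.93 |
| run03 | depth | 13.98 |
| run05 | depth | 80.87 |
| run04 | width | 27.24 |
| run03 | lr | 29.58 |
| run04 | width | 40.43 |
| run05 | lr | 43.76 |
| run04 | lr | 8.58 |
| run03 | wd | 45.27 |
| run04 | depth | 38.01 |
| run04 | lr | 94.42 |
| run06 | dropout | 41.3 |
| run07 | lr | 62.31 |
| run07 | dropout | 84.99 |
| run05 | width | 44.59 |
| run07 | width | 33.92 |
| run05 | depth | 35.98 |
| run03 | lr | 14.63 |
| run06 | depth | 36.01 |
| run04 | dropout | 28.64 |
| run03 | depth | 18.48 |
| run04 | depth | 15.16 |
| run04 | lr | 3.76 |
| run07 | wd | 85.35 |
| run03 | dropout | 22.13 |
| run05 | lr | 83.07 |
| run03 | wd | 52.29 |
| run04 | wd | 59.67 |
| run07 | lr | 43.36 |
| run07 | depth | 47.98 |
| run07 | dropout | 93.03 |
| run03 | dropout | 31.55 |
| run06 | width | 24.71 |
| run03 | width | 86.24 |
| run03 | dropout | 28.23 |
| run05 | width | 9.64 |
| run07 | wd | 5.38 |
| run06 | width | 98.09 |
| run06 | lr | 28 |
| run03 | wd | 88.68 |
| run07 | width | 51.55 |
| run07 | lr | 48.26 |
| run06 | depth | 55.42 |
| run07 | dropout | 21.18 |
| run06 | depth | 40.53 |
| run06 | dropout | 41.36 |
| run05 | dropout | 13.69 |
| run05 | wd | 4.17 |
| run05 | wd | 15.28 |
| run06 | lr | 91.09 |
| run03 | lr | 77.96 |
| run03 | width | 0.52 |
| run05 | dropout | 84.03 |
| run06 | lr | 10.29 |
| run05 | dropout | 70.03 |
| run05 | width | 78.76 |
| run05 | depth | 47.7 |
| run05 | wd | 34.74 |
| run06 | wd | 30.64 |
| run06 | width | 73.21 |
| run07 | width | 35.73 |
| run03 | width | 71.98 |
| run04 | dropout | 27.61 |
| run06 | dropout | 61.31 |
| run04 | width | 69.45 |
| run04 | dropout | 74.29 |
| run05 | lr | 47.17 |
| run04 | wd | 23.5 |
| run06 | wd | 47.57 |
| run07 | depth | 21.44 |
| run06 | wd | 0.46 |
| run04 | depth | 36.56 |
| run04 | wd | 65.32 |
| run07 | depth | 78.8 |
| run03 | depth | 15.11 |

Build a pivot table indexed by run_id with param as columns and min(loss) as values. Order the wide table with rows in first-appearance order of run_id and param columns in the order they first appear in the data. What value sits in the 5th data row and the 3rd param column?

24.71

With rows in first-appearance order of run_id, row 5 is run_id=run06. param columns in first-appearance order: wd, depth, width, lr, dropout; column 3 is width.
Long rows with run_id=run06, param=width: min(24.71, 98.09, 73.21) = 24.71.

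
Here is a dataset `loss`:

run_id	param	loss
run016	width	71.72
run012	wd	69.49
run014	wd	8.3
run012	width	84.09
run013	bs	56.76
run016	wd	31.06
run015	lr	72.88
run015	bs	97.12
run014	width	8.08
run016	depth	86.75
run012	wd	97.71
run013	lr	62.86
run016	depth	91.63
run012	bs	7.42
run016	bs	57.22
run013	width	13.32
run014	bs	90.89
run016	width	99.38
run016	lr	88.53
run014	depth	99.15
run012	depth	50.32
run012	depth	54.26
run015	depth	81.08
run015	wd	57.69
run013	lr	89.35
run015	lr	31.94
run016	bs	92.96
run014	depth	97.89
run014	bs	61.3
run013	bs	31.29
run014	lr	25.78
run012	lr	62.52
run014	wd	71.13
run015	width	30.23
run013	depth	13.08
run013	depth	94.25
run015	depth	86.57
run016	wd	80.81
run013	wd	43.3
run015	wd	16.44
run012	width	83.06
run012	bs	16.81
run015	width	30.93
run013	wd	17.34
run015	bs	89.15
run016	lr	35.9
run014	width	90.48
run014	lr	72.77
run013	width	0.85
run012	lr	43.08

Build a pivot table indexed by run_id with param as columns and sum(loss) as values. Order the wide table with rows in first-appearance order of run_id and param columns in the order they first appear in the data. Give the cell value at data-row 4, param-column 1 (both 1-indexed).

14.17

With rows in first-appearance order of run_id, row 4 is run_id=run013. param columns in first-appearance order: width, wd, bs, lr, depth; column 1 is width.
Long rows with run_id=run013, param=width: 13.32 + 0.85 = 14.17.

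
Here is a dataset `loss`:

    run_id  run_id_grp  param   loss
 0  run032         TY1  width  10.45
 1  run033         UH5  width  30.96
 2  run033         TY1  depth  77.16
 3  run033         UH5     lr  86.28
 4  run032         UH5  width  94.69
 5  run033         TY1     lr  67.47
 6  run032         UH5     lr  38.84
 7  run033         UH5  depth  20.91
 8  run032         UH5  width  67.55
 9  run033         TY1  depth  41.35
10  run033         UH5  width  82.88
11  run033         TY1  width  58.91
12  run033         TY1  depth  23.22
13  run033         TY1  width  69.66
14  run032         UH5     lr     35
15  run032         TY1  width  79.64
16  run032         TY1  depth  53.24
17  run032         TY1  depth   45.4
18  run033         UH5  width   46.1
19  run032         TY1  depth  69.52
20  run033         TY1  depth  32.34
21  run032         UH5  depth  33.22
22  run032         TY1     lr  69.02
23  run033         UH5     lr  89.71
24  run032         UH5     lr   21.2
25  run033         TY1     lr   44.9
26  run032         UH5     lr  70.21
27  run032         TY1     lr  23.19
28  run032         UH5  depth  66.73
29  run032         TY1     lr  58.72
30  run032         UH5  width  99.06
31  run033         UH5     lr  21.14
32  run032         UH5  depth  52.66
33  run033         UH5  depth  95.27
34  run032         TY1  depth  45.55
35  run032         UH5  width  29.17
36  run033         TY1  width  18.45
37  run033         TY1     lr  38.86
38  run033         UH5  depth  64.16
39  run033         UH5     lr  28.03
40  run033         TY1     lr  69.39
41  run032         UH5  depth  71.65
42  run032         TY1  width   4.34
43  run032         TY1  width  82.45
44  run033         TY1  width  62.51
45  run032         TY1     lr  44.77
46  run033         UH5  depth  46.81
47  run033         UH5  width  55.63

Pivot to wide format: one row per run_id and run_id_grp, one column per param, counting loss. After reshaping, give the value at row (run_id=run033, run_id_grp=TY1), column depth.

4

Rows with run_id=run033, run_id_grp=TY1 and param=depth: loss values are 77.16, 41.35, 23.22, 32.34.
4 rows match — count = 4.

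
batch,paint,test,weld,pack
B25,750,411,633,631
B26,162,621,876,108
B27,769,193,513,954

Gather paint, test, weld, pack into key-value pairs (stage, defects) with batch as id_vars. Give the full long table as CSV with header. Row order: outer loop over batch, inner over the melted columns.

batch,stage,defects
B25,paint,750
B25,test,411
B25,weld,633
B25,pack,631
B26,paint,162
B26,test,621
B26,weld,876
B26,pack,108
B27,paint,769
B27,test,193
B27,weld,513
B27,pack,954

Each (batch, column) pair becomes one row: 3 × 4 = 12 rows.
For example, (B25, paint) → defects=750.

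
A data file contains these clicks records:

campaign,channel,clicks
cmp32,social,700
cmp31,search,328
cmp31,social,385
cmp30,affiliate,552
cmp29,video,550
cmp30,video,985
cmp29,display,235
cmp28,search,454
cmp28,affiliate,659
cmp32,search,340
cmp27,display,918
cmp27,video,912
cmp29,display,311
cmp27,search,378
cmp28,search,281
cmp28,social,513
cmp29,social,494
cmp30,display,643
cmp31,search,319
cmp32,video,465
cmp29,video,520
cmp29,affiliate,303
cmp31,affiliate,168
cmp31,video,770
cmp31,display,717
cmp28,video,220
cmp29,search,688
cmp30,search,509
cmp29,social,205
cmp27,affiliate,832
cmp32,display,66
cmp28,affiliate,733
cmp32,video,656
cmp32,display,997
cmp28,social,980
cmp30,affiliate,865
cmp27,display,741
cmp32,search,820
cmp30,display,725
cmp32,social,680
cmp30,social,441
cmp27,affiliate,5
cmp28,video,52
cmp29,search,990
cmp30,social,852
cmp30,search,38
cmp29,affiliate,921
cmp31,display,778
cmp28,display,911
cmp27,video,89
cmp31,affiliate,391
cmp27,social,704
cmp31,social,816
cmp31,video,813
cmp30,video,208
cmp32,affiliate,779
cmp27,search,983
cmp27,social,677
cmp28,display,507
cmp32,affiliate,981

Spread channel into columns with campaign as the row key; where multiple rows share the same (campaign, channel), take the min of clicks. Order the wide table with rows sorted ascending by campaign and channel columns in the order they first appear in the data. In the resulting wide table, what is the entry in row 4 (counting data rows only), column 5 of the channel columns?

643

With rows sorted ascending by campaign, row 4 is campaign=cmp30. channel columns in first-appearance order: social, search, affiliate, video, display; column 5 is display.
Long rows with campaign=cmp30, channel=display: min(643, 725) = 643.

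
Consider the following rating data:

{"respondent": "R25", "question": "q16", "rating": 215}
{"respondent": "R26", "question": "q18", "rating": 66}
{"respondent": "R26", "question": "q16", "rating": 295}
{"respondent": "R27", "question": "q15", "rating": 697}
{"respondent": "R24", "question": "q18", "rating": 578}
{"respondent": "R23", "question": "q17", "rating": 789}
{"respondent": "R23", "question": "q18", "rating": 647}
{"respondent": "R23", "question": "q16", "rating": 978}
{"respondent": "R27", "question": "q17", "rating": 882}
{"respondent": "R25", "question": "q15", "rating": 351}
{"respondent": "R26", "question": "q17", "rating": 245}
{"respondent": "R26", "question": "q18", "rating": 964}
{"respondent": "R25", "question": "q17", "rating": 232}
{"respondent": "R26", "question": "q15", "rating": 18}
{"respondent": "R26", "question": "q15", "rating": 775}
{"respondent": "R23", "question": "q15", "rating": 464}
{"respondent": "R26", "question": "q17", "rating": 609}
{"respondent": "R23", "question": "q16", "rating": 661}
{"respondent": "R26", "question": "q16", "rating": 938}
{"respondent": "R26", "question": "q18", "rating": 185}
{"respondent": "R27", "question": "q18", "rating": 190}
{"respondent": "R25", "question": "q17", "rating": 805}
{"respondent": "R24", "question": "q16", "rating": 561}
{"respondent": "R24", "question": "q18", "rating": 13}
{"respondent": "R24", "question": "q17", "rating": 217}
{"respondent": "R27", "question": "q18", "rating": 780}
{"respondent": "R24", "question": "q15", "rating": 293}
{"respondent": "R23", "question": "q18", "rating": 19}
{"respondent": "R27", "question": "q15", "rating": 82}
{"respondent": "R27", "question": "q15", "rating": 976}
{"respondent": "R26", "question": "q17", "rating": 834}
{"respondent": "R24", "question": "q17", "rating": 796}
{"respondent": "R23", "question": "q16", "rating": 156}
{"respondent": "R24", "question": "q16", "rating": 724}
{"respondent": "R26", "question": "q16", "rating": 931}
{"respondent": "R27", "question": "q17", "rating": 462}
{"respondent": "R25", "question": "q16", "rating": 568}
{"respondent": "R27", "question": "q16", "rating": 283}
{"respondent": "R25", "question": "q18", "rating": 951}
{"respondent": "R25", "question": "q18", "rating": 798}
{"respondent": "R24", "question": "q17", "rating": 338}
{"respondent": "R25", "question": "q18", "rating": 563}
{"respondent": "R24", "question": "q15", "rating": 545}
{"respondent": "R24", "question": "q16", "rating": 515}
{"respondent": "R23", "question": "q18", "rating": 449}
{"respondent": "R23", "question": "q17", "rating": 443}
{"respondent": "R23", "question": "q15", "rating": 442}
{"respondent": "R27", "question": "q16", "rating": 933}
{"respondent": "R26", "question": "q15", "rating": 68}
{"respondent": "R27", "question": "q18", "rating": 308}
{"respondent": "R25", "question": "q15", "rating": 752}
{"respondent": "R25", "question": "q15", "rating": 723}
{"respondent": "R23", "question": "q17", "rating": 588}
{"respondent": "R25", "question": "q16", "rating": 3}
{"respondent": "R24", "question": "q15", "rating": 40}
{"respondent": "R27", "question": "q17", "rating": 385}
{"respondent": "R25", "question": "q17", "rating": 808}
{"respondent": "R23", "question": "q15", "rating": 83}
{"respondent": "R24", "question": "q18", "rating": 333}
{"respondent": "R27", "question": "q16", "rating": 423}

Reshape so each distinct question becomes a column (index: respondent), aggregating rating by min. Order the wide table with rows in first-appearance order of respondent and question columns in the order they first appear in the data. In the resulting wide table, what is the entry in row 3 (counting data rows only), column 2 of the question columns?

With rows in first-appearance order of respondent, row 3 is respondent=R27. question columns in first-appearance order: q16, q18, q15, q17; column 2 is q18.
Long rows with respondent=R27, question=q18: min(190, 780, 308) = 190.

190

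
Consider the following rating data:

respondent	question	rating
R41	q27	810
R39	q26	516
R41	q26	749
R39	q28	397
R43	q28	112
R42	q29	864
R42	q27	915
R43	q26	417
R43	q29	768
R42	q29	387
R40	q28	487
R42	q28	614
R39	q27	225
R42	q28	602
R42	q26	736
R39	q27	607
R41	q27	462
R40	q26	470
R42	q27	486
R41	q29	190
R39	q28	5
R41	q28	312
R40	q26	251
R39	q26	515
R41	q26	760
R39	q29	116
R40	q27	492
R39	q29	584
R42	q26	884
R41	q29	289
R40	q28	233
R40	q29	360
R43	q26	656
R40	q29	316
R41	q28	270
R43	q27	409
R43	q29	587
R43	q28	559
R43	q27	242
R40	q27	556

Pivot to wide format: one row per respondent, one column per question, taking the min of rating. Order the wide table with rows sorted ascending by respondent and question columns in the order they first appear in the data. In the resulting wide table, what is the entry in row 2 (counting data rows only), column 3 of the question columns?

233

With rows sorted ascending by respondent, row 2 is respondent=R40. question columns in first-appearance order: q27, q26, q28, q29; column 3 is q28.
Long rows with respondent=R40, question=q28: min(487, 233) = 233.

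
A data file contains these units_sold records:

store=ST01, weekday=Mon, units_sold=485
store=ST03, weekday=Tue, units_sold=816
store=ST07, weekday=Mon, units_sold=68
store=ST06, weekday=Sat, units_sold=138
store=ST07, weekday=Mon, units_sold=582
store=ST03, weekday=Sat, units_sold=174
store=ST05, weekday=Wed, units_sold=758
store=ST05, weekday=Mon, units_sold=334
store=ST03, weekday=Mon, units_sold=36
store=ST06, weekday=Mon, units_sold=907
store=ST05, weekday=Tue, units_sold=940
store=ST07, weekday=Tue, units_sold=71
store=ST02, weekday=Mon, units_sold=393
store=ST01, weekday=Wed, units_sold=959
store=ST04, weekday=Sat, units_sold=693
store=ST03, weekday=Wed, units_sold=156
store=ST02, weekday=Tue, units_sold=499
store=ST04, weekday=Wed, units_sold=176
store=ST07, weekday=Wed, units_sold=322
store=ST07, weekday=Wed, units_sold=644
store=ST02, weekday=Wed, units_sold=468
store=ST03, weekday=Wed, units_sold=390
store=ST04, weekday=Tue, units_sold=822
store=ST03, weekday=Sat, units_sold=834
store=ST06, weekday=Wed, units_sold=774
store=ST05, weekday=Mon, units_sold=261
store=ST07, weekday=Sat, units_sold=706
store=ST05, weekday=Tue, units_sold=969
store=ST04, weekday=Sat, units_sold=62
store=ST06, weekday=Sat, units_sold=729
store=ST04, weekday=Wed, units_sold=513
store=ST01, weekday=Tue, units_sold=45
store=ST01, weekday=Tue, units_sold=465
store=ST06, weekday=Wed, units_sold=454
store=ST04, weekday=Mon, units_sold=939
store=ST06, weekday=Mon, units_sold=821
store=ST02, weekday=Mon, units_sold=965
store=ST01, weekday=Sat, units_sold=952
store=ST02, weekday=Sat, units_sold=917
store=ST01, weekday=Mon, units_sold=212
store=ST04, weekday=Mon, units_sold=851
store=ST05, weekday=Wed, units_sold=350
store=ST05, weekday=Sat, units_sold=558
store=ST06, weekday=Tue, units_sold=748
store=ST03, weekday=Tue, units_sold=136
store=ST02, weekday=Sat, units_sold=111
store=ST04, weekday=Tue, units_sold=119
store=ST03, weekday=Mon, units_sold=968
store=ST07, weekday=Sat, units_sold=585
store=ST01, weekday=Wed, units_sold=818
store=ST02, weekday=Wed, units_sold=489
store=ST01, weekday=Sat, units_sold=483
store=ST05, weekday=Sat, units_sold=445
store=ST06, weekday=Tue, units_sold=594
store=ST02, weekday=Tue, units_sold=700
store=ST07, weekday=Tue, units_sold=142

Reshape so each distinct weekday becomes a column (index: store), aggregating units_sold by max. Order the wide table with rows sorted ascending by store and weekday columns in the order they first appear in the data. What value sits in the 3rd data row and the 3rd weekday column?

With rows sorted ascending by store, row 3 is store=ST03. weekday columns in first-appearance order: Mon, Tue, Sat, Wed; column 3 is Sat.
Long rows with store=ST03, weekday=Sat: max(174, 834) = 834.

834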